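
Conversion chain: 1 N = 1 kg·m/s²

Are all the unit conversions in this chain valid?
The chain is correct (no errors).

Correct: Newton is defined as kg·m/s²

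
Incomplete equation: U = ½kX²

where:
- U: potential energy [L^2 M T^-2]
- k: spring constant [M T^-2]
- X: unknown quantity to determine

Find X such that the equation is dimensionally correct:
X = x (displacement), dimensions [L]

U has dimensions [L^2 M T^-2]; the rest of the RHS (½k) has dimensions [M T^-2].
So X² must have dimensions [L^2], i.e. X has dimensions [L] — X = x (displacement).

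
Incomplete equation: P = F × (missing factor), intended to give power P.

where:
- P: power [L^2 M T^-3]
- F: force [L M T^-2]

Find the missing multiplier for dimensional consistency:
v (velocity), dimensions [L T^-1]

P has dimensions [L^2 M T^-3] and F has dimensions [L M T^-2].
The missing factor must have dimensions [L^2 M T^-3] / [L M T^-2] = [L T^-1], i.e. velocity (v).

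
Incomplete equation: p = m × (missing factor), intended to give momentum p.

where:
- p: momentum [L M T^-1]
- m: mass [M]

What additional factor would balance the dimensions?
v (velocity), dimensions [L T^-1]

p has dimensions [L M T^-1] and m has dimensions [M].
The missing factor must have dimensions [L M T^-1] / [M] = [L T^-1], i.e. velocity (v).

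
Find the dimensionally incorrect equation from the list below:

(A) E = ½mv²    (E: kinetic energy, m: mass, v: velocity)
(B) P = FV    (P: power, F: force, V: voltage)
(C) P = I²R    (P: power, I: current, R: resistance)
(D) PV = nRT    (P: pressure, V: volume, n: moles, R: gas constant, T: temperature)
(B) P = FV

The equation (B) P = FV is dimensionally incorrect.

LHS (P): [L^2 M T^-3]
RHS (FV): [I^-1 L^3 M^2 T^-5] ✗

The dimensions do not match. The other three equations balance.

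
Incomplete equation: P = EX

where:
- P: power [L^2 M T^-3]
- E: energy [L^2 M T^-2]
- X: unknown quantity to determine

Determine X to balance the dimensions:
X = f (inverse time / frequency (1/t)), dimensions [T^-1]

P has dimensions [L^2 M T^-3]; the rest of the RHS (E) has dimensions [L^2 M T^-2].
So X must have dimensions [T^-1] — X = f (inverse time / frequency (1/t)).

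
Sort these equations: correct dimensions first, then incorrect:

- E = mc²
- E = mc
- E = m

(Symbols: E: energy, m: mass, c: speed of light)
Dimensionally correct: E = mc²
Dimensionally incorrect: E = mc, E = m
Ordered (correct first, then incorrect): E = mc², E = mc, E = m

- E = mc²: LHS [L^2 M T^-2], RHS [L^2 M T^-2] → correct ✓
- E = mc: LHS [L^2 M T^-2], RHS [L M T^-1] → incorrect ✗
- E = m: LHS [L^2 M T^-2], RHS [M] → incorrect ✗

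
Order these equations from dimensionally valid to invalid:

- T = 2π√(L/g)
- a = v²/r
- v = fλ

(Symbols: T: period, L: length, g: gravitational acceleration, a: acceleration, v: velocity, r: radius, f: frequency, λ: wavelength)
Dimensionally correct: T = 2π√(L/g), a = v²/r, v = fλ
Dimensionally incorrect: none
Ordered (correct first, then incorrect): T = 2π√(L/g), a = v²/r, v = fλ

- T = 2π√(L/g): LHS [T], RHS [T] → correct ✓
- a = v²/r: LHS [L T^-2], RHS [L T^-2] → correct ✓
- v = fλ: LHS [L T^-1], RHS [L T^-1] → correct ✓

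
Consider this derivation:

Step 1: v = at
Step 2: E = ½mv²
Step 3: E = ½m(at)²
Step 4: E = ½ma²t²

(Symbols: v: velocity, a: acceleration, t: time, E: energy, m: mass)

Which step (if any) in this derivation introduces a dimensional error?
No step introduces an error — all steps are dimensionally consistent.

Step 1: v = at → LHS [L T^-1], RHS [L T^-1] ✓
Step 2: E = ½mv² → LHS [L^2 M T^-2], RHS [L^2 M T^-2] ✓
Step 3: E = ½m(at)² → LHS [L^2 M T^-2], RHS [L^2 M T^-2] ✓
Step 4: E = ½ma²t² → LHS [L^2 M T^-2], RHS [L^2 M T^-2] ✓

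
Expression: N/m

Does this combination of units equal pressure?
No

The expression N/m has dimensions [M T^-2], but pressure has dimensions [L^-1 M T^-2].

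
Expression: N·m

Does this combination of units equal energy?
Yes

The expression N·m has dimensions [L^2 M T^-2], which is exactly energy [L^2 M T^-2].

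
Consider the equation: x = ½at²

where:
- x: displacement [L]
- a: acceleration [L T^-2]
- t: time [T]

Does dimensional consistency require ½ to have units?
No

x has dimensions [L] and at² already has dimensions [L], so the equation balances without ½ contributing any dimensions. ½ is a pure (dimensionless) number; changing or removing it would not affect dimensional consistency.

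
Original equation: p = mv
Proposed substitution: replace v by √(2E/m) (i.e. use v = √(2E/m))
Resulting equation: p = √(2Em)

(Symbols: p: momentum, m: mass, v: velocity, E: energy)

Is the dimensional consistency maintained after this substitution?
Yes

[v] = [L T^-1] and [√(2E/m)] = [L T^-1]. These match, so the substitution replaces a quantity by one of the same dimensions and the result p = √(2Em) has LHS [L M T^-1] vs RHS [L M T^-1] — still consistent.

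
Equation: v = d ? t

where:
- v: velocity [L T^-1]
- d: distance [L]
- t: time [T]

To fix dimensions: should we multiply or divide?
division (÷): v = d ÷ t

v [L T^-1]; d [L]; t [T].
d × t → [L T] ✗
d ÷ t → [L T^-1] ✓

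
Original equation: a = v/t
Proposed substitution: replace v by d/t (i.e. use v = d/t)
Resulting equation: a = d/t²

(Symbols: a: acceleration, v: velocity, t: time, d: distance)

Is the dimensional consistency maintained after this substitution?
Yes

[v] = [L T^-1] and [d/t] = [L T^-1]. These match, so the substitution replaces a quantity by one of the same dimensions and the result a = d/t² has LHS [L T^-2] vs RHS [L T^-2] — still consistent.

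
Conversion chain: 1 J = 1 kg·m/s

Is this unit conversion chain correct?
The chain is incorrect (it contains an error).

Incorrect: Joule is kg·m²/s², not kg·m/s (that is momentum)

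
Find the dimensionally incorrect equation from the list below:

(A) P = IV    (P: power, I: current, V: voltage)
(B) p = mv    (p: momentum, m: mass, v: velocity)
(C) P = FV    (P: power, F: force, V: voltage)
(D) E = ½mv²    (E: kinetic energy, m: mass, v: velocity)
(C) P = FV

The equation (C) P = FV is dimensionally incorrect.

LHS (P): [L^2 M T^-3]
RHS (FV): [I^-1 L^3 M^2 T^-5] ✗

The dimensions do not match. The other three equations balance.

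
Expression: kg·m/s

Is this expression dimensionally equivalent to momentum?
Yes

The expression kg·m/s has dimensions [L M T^-1], which is exactly momentum [L M T^-1].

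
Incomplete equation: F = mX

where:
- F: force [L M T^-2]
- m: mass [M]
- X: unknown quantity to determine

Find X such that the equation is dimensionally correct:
X = a (acceleration), dimensions [L T^-2]

F has dimensions [L M T^-2]; the rest of the RHS (m) has dimensions [M].
So X must have dimensions [L T^-2] — X = a (acceleration).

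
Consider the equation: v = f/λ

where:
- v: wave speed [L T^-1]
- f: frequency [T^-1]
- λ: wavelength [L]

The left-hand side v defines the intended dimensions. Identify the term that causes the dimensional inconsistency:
The right-hand side term f/λ

v has dimensions [L T^-1], but f/λ has dimensions [L^-1 T^-1], so the term f/λ is dimensionally wrong for v.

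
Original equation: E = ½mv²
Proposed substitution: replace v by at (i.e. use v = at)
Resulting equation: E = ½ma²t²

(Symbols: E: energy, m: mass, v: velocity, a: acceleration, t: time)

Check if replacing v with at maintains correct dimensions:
Yes

[v] = [L T^-1] and [at] = [L T^-1]. These match, so the substitution replaces a quantity by one of the same dimensions and the result E = ½ma²t² has LHS [L^2 M T^-2] vs RHS [L^2 M T^-2] — still consistent.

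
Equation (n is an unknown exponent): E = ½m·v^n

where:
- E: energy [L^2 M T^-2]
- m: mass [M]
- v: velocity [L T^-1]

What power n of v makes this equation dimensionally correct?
n = 2

E has dimensions [L^2 M T^-2]; v has dimensions [L T^-1].
The rest of the RHS has dimensions [M], so v^n must supply [L^2 T^-2].
With n = 2: ½m·v^2 has dimensions [L^2 M T^-2], matching the LHS ✓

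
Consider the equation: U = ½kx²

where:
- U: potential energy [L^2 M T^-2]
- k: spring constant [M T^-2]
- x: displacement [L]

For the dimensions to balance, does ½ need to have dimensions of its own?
No

U has dimensions [L^2 M T^-2] and kx² already has dimensions [L^2 M T^-2], so the equation balances without ½ contributing any dimensions. ½ is a pure (dimensionless) number; changing or removing it would not affect dimensional consistency.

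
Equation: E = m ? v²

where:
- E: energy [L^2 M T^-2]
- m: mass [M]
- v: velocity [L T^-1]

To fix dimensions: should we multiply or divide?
multiplication (×): E = m × v²

E [L^2 M T^-2]; m [M]; v² [L^2 T^-2].
m × v² → [L^2 M T^-2] ✓
m ÷ v² → [L^-2 M T^2] ✗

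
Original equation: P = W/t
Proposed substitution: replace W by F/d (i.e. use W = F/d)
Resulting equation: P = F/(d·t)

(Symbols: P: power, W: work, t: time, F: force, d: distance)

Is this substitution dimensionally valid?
No

[W] = [L^2 M T^-2] and [F/d] = [M T^-2]. These differ, so the substitution replaces a quantity by one of different dimensions and the result P = F/(d·t) has LHS [L^2 M T^-3] vs RHS [M T^-3] — inconsistent.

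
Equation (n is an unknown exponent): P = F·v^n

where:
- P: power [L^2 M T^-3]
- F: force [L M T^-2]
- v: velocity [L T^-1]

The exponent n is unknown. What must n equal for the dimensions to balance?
n = 1

P has dimensions [L^2 M T^-3]; v has dimensions [L T^-1].
The rest of the RHS has dimensions [L M T^-2], so v^n must supply [L T^-1].
With n = 1: F·v^1 has dimensions [L^2 M T^-3], matching the LHS ✓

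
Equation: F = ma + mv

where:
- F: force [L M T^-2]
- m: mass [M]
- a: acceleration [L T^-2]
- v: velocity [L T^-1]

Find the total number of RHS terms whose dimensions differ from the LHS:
1

LHS F: [L M T^-2]
- ma: [L M T^-2] ✓
- mv: [L M T^-1] ✗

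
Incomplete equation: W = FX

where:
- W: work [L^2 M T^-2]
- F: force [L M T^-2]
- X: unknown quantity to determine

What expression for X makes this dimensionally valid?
X = d (distance), dimensions [L]

W has dimensions [L^2 M T^-2]; the rest of the RHS (F) has dimensions [L M T^-2].
So X must have dimensions [L] — X = d (distance).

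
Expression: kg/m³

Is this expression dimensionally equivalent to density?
Yes

The expression kg/m³ has dimensions [L^-3 M], which is exactly density [L^-3 M].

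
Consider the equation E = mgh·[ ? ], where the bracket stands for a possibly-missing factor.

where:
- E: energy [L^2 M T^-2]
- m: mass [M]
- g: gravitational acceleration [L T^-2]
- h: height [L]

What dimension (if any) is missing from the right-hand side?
Nothing is missing — the bracketed factor must be dimensionless.

E has dimensions [L^2 M T^-2] and mgh already has dimensions [L^2 M T^-2], so E = mgh is dimensionally complete.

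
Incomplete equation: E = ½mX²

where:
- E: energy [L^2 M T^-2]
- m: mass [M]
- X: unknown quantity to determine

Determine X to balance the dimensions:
X = v (velocity), dimensions [L T^-1]

E has dimensions [L^2 M T^-2]; the rest of the RHS (½m) has dimensions [M].
So X² must have dimensions [L^2 T^-2], i.e. X has dimensions [L T^-1] — X = v (velocity).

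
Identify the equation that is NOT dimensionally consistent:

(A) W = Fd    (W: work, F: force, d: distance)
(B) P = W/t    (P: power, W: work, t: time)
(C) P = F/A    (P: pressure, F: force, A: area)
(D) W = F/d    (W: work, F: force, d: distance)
(D) W = F/d

The equation (D) W = F/d is dimensionally incorrect.

LHS (W): [L^2 M T^-2]
RHS (F/d): [M T^-2] ✗

The dimensions do not match. The other three equations balance.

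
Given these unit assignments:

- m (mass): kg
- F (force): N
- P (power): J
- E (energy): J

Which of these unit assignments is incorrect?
P

The variable P (power) should have units W, not J.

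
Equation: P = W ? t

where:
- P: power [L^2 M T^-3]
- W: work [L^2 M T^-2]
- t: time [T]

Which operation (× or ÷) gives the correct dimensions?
division (÷): P = W ÷ t

P [L^2 M T^-3]; W [L^2 M T^-2]; t [T].
W × t → [L^2 M T^-1] ✗
W ÷ t → [L^2 M T^-3] ✓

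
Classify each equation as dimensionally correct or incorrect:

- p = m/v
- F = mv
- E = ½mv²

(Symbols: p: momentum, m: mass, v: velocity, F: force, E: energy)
Dimensionally correct: E = ½mv²
Dimensionally incorrect: p = m/v, F = mv
Ordered (correct first, then incorrect): E = ½mv², p = m/v, F = mv

- p = m/v: LHS [L M T^-1], RHS [L^-1 M T] → incorrect ✗
- F = mv: LHS [L M T^-2], RHS [L M T^-1] → incorrect ✗
- E = ½mv²: LHS [L^2 M T^-2], RHS [L^2 M T^-2] → correct ✓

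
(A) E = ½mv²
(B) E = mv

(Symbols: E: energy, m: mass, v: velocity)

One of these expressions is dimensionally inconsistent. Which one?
(B)

(A) E = ½mv²: LHS [L^2 M T^-2], RHS [L^2 M T^-2] ✓
(B) E = mv: LHS [L^2 M T^-2], RHS [L M T^-1] ✗

Expression (B) E = mv is dimensionally incorrect.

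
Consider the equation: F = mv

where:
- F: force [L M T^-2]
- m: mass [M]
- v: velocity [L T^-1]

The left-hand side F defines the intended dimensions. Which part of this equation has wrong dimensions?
The right-hand side term mv

F has dimensions [L M T^-2], but mv has dimensions [L M T^-1], so the term mv is dimensionally wrong for F.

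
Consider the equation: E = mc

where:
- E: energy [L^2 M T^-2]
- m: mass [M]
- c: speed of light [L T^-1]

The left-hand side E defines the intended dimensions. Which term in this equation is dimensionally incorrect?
The right-hand side term mc

E has dimensions [L^2 M T^-2], but mc has dimensions [L M T^-1], so the term mc is dimensionally wrong for E.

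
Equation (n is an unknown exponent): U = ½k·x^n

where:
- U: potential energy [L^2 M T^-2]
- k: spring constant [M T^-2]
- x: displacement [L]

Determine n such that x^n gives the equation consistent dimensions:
n = 2

U has dimensions [L^2 M T^-2]; x has dimensions [L].
The rest of the RHS has dimensions [M T^-2], so x^n must supply [L^2].
With n = 2: ½k·x^2 has dimensions [L^2 M T^-2], matching the LHS ✓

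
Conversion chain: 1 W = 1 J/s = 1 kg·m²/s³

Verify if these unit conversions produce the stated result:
The chain is correct (no errors).

Correct: Watt is Joule per second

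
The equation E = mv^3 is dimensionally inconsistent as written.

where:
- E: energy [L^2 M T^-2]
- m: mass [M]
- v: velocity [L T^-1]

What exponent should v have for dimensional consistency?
The exponent of v should be 2: E = mv^2

The LHS E has dimensions [L^2 M T^-2]; v has dimensions [L T^-1].
As written, the RHS mv^3 (exponent 3 on v) has dimensions [L^3 M T^-3], which does not match.
With exponent 2, the RHS mv^2 has dimensions [L^2 M T^-2], matching the LHS.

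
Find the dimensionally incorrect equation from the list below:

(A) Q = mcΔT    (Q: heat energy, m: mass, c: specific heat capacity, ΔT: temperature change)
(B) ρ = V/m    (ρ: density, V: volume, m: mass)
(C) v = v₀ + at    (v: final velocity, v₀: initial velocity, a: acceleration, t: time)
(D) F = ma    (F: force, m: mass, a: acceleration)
(B) ρ = V/m

The equation (B) ρ = V/m is dimensionally incorrect.

LHS (ρ): [L^-3 M]
RHS (V/m): [L^3 M^-1] ✗

The dimensions do not match. The other three equations balance.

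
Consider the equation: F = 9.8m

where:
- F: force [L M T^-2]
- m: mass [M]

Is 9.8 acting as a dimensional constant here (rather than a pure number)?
Yes

F has dimensions [L M T^-2], while m alone has dimensions [M]. For the equation to balance, the factor 9.8 must carry dimensions [L T^-2] — it is a dimensional constant (a numerical value of a physical quantity with its units suppressed), not a pure number.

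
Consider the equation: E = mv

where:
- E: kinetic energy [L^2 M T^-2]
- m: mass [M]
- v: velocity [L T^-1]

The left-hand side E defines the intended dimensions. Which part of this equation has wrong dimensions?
The right-hand side term mv

E has dimensions [L^2 M T^-2], but mv has dimensions [L M T^-1], so the term mv is dimensionally wrong for E.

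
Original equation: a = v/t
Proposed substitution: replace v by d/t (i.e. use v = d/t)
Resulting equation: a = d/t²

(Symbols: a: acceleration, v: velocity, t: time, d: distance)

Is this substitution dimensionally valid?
Yes

[v] = [L T^-1] and [d/t] = [L T^-1]. These match, so the substitution replaces a quantity by one of the same dimensions and the result a = d/t² has LHS [L T^-2] vs RHS [L T^-2] — still consistent.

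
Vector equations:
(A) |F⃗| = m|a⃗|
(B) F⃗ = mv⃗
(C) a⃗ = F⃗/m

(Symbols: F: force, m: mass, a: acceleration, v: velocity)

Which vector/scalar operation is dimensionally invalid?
(B) F⃗ = mv⃗

(A) |F⃗| = m|a⃗|: LHS [L M T^-2], RHS [L M T^-2] ✓ — magnitudes of vectors are scalars
(B) F⃗ = mv⃗: LHS [L M T^-2], RHS [L M T^-1] ✗ — mass times velocity is momentum, not force; should be ma⃗
(C) a⃗ = F⃗/m: LHS [L T^-2], RHS [L T^-2] ✓ — force (vector) divided by mass (scalar)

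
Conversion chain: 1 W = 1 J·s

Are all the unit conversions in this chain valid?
The chain is incorrect (it contains an error).

Incorrect: Watt is J/s, not J·s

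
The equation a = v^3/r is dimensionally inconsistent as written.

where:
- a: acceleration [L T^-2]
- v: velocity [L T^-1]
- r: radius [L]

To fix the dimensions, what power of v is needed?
The exponent of v should be 2: a = v^2/r

The LHS a has dimensions [L T^-2]; v has dimensions [L T^-1].
As written, the RHS v^3/r (exponent 3 on v) has dimensions [L^2 T^-3], which does not match.
With exponent 2, the RHS v^2/r has dimensions [L T^-2], matching the LHS.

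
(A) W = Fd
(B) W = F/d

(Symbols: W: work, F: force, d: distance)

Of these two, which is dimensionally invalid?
(B)

(A) W = Fd: LHS [L^2 M T^-2], RHS [L^2 M T^-2] ✓
(B) W = F/d: LHS [L^2 M T^-2], RHS [M T^-2] ✗

Expression (B) W = F/d is dimensionally incorrect.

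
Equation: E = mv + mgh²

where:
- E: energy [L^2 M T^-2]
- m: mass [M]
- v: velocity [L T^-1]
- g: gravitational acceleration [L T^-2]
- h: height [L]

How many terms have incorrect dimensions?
2

LHS E: [L^2 M T^-2]
- mv: [L M T^-1] ✗
- mgh²: [L^3 M T^-2] ✗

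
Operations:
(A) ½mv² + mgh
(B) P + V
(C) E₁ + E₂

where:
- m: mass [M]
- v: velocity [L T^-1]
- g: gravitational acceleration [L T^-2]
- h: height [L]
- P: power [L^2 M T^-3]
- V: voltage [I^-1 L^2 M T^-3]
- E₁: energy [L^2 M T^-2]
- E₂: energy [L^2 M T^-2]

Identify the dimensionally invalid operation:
(B) P + V

(A) ½mv² + mgh: ½mv² [L^2 M T^-2] and mgh [L^2 M T^-2] — same dimensions ✓
(B) P + V: P [L^2 M T^-3] and V [I^-1 L^2 M T^-3] — different dimensions cannot be added/subtracted ✗
(C) E₁ + E₂: E₁ [L^2 M T^-2] and E₂ [L^2 M T^-2] — same dimensions ✓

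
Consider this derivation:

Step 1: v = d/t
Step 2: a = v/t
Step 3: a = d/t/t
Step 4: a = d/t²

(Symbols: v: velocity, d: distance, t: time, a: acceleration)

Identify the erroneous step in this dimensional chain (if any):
No step introduces an error — all steps are dimensionally consistent.

Step 1: v = d/t → LHS [L T^-1], RHS [L T^-1] ✓
Step 2: a = v/t → LHS [L T^-2], RHS [L T^-2] ✓
Step 3: a = d/t/t → LHS [L T^-2], RHS [L T^-2] ✓
Step 4: a = d/t² → LHS [L T^-2], RHS [L T^-2] ✓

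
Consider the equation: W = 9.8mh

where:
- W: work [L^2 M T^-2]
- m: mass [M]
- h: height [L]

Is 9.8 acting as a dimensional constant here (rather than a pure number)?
Yes

W has dimensions [L^2 M T^-2], while mh alone has dimensions [L M]. For the equation to balance, the factor 9.8 must carry dimensions [L T^-2] — it is a dimensional constant (a numerical value of a physical quantity with its units suppressed), not a pure number.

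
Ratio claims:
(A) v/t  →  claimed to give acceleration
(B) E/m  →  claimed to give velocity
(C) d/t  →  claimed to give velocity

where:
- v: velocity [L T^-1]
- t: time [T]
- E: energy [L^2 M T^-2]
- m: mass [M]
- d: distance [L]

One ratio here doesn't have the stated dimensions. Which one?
(B) E/m does not give velocity

(A) v/t: [L T^-2] = acceleration [L T^-2] ✓
(B) E/m: [L^2 T^-2] ≠ velocity [L T^-1] ✗
(C) d/t: [L T^-1] = velocity [L T^-1] ✓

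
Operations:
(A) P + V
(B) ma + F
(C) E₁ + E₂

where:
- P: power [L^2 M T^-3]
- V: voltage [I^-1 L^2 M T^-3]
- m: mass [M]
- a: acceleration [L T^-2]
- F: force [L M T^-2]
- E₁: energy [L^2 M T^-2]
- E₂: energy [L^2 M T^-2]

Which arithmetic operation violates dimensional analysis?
(A) P + V

(A) P + V: P [L^2 M T^-3] and V [I^-1 L^2 M T^-3] — different dimensions cannot be added/subtracted ✗
(B) ma + F: ma [L M T^-2] and F [L M T^-2] — same dimensions ✓
(C) E₁ + E₂: E₁ [L^2 M T^-2] and E₂ [L^2 M T^-2] — same dimensions ✓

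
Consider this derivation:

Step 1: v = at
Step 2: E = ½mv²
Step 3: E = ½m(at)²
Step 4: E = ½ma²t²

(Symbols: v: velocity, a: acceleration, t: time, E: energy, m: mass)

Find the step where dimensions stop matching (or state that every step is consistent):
No step introduces an error — all steps are dimensionally consistent.

Step 1: v = at → LHS [L T^-1], RHS [L T^-1] ✓
Step 2: E = ½mv² → LHS [L^2 M T^-2], RHS [L^2 M T^-2] ✓
Step 3: E = ½m(at)² → LHS [L^2 M T^-2], RHS [L^2 M T^-2] ✓
Step 4: E = ½ma²t² → LHS [L^2 M T^-2], RHS [L^2 M T^-2] ✓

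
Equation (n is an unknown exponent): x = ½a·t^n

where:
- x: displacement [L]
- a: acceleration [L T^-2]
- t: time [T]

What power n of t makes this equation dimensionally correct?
n = 2

x has dimensions [L]; t has dimensions [T].
The rest of the RHS has dimensions [L T^-2], so t^n must supply [T^2].
With n = 2: ½a·t^2 has dimensions [L], matching the LHS ✓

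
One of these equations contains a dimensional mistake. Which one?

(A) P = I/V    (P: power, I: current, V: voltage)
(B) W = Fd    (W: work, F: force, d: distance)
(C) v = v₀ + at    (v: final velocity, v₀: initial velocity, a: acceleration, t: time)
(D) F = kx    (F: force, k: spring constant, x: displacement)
(A) P = I/V

The equation (A) P = I/V is dimensionally incorrect.

LHS (P): [L^2 M T^-3]
RHS (I/V): [I^2 L^-2 M^-1 T^3] ✗

The dimensions do not match. The other three equations balance.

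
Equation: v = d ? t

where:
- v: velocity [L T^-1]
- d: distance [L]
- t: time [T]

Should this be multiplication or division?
division (÷): v = d ÷ t

v [L T^-1]; d [L]; t [T].
d × t → [L T] ✗
d ÷ t → [L T^-1] ✓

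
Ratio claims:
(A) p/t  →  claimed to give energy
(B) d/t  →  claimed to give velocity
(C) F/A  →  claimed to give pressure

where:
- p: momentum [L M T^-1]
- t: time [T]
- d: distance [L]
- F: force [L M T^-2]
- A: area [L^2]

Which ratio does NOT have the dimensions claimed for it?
(A) p/t does not give energy

(A) p/t: [L M T^-2] ≠ energy [L^2 M T^-2] ✗
(B) d/t: [L T^-1] = velocity [L T^-1] ✓
(C) F/A: [L^-1 M T^-2] = pressure [L^-1 M T^-2] ✓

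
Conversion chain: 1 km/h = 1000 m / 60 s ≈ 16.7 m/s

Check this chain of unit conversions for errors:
The chain is incorrect (it contains an error).

Incorrect: 1 h = 3600 s, not 60 s (1 km/h ≈ 0.278 m/s)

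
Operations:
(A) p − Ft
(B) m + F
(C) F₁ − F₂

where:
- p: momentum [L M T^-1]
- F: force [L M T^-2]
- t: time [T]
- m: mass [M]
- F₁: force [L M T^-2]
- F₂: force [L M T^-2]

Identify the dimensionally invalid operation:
(B) m + F

(A) p − Ft: p [L M T^-1] and Ft [L M T^-1] — same dimensions ✓
(B) m + F: m [M] and F [L M T^-2] — different dimensions cannot be added/subtracted ✗
(C) F₁ − F₂: F₁ [L M T^-2] and F₂ [L M T^-2] — same dimensions ✓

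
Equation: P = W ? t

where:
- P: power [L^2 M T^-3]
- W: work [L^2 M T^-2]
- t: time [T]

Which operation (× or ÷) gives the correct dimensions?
division (÷): P = W ÷ t

P [L^2 M T^-3]; W [L^2 M T^-2]; t [T].
W × t → [L^2 M T^-1] ✗
W ÷ t → [L^2 M T^-3] ✓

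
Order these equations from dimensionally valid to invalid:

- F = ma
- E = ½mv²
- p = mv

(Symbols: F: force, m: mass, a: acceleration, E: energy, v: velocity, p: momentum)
Dimensionally correct: F = ma, E = ½mv², p = mv
Dimensionally incorrect: none
Ordered (correct first, then incorrect): F = ma, E = ½mv², p = mv

- F = ma: LHS [L M T^-2], RHS [L M T^-2] → correct ✓
- E = ½mv²: LHS [L^2 M T^-2], RHS [L^2 M T^-2] → correct ✓
- p = mv: LHS [L M T^-1], RHS [L M T^-1] → correct ✓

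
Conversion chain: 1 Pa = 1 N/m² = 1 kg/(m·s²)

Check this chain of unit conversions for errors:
The chain is correct (no errors).

Correct: Pascal is Newton per square meter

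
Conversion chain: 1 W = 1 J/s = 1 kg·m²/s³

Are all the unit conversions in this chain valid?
The chain is correct (no errors).

Correct: Watt is Joule per second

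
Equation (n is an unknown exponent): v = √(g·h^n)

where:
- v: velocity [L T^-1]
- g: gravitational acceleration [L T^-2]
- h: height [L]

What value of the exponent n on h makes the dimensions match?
n = 1

v has dimensions [L T^-1]; h has dimensions [L].
With n = 1: √(g·h^1) has dimensions [L T^-1], matching the LHS ✓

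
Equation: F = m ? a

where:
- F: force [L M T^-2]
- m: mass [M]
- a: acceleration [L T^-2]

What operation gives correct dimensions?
multiplication (×): F = m × a

F [L M T^-2]; m [M]; a [L T^-2].
m × a → [L M T^-2] ✓
m ÷ a → [L^-1 M T^2] ✗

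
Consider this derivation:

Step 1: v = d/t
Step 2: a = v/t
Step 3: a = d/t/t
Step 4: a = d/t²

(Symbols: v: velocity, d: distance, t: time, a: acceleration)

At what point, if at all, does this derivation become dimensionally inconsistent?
No step introduces an error — all steps are dimensionally consistent.

Step 1: v = d/t → LHS [L T^-1], RHS [L T^-1] ✓
Step 2: a = v/t → LHS [L T^-2], RHS [L T^-2] ✓
Step 3: a = d/t/t → LHS [L T^-2], RHS [L T^-2] ✓
Step 4: a = d/t² → LHS [L T^-2], RHS [L T^-2] ✓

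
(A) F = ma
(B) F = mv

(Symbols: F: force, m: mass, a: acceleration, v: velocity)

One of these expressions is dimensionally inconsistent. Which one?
(B)

(A) F = ma: LHS [L M T^-2], RHS [L M T^-2] ✓
(B) F = mv: LHS [L M T^-2], RHS [L M T^-1] ✗

Expression (B) F = mv is dimensionally incorrect.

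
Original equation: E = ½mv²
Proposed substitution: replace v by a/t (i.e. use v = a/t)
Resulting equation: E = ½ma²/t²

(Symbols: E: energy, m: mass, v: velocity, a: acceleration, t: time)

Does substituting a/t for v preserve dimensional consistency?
No

[v] = [L T^-1] and [a/t] = [L T^-3]. These differ, so the substitution replaces a quantity by one of different dimensions and the result E = ½ma²/t² has LHS [L^2 M T^-2] vs RHS [L^2 M T^-6] — inconsistent.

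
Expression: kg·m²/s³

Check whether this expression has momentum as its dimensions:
No

The expression kg·m²/s³ has dimensions [L^2 M T^-3], but momentum has dimensions [L M T^-1].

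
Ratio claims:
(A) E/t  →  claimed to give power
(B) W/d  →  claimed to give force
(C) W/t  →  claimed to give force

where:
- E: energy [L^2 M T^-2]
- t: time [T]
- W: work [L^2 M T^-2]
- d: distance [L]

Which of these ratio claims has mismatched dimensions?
(C) W/t does not give force

(A) E/t: [L^2 M T^-3] = power [L^2 M T^-3] ✓
(B) W/d: [L M T^-2] = force [L M T^-2] ✓
(C) W/t: [L^2 M T^-3] ≠ force [L M T^-2] ✗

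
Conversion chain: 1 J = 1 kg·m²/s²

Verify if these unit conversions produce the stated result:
The chain is correct (no errors).

Correct: Joule is defined as kg·m²/s²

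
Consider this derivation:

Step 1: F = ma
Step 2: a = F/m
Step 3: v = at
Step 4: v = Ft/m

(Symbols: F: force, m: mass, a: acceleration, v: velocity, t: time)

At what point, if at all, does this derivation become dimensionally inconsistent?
No step introduces an error — all steps are dimensionally consistent.

Step 1: F = ma → LHS [L M T^-2], RHS [L M T^-2] ✓
Step 2: a = F/m → LHS [L T^-2], RHS [L T^-2] ✓
Step 3: v = at → LHS [L T^-1], RHS [L T^-1] ✓
Step 4: v = Ft/m → LHS [L T^-1], RHS [L T^-1] ✓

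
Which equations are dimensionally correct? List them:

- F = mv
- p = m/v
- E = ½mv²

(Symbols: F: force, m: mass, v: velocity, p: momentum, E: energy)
Dimensionally correct: E = ½mv²
Dimensionally incorrect: F = mv, p = m/v
Ordered (correct first, then incorrect): E = ½mv², F = mv, p = m/v

- F = mv: LHS [L M T^-2], RHS [L M T^-1] → incorrect ✗
- p = m/v: LHS [L M T^-1], RHS [L^-1 M T] → incorrect ✗
- E = ½mv²: LHS [L^2 M T^-2], RHS [L^2 M T^-2] → correct ✓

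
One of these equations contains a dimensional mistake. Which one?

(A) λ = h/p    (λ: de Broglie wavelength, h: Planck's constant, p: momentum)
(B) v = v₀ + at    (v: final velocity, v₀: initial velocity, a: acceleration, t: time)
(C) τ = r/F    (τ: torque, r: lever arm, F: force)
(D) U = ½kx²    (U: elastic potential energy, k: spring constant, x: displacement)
(C) τ = r/F

The equation (C) τ = r/F is dimensionally incorrect.

LHS (τ): [L^2 M T^-2]
RHS (r/F): [M^-1 T^2] ✗

The dimensions do not match. The other three equations balance.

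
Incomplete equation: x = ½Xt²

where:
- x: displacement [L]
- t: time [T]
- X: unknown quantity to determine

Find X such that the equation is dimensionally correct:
X = a (acceleration), dimensions [L T^-2]

x has dimensions [L]; the rest of the RHS (½ t²) has dimensions [T^2].
So X must have dimensions [L T^-2] — X = a (acceleration).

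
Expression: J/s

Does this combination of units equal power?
Yes

The expression J/s has dimensions [L^2 M T^-3], which is exactly power [L^2 M T^-3].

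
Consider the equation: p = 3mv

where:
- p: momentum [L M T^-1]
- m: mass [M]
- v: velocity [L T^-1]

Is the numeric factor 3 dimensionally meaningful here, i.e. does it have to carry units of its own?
No

p has dimensions [L M T^-1] and mv already has dimensions [L M T^-1], so the equation balances without 3 contributing any dimensions. 3 is a pure (dimensionless) number; changing or removing it would not affect dimensional consistency.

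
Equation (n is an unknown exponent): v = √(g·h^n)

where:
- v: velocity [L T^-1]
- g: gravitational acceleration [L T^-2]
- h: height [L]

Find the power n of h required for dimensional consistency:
n = 1

v has dimensions [L T^-1]; h has dimensions [L].
With n = 1: √(g·h^1) has dimensions [L T^-1], matching the LHS ✓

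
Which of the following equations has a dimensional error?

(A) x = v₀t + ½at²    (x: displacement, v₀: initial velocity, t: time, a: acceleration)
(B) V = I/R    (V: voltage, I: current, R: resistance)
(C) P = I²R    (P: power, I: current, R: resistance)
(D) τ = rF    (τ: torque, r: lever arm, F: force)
(B) V = I/R

The equation (B) V = I/R is dimensionally incorrect.

LHS (V): [I^-1 L^2 M T^-3]
RHS (I/R): [I^3 L^-2 M^-1 T^3] ✗

The dimensions do not match. The other three equations balance.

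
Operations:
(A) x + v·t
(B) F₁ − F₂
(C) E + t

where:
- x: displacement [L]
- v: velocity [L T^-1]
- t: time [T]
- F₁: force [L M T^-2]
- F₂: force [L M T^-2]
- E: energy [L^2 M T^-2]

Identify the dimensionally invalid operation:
(C) E + t

(A) x + v·t: x [L] and v·t [L] — same dimensions ✓
(B) F₁ − F₂: F₁ [L M T^-2] and F₂ [L M T^-2] — same dimensions ✓
(C) E + t: E [L^2 M T^-2] and t [T] — different dimensions cannot be added/subtracted ✗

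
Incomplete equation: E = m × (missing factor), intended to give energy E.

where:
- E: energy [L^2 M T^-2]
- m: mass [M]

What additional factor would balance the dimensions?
v² (velocity squared), dimensions [L^2 T^-2]

E has dimensions [L^2 M T^-2] and m has dimensions [M].
The missing factor must have dimensions [L^2 M T^-2] / [M] = [L^2 T^-2], i.e. velocity squared (v²).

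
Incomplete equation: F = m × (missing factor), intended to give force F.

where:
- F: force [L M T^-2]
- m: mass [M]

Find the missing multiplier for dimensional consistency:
a (acceleration), dimensions [L T^-2]

F has dimensions [L M T^-2] and m has dimensions [M].
The missing factor must have dimensions [L M T^-2] / [M] = [L T^-2], i.e. acceleration (a).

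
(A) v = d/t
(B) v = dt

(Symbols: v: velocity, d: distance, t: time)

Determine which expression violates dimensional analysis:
(B)

(A) v = d/t: LHS [L T^-1], RHS [L T^-1] ✓
(B) v = dt: LHS [L T^-1], RHS [L T] ✗

Expression (B) v = dt is dimensionally incorrect.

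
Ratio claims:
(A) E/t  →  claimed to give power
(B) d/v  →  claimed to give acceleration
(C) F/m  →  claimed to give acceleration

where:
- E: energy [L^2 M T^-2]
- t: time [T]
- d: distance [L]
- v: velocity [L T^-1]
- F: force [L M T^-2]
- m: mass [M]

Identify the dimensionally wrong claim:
(B) d/v does not give acceleration

(A) E/t: [L^2 M T^-3] = power [L^2 M T^-3] ✓
(B) d/v: [T] ≠ acceleration [L T^-2] ✗
(C) F/m: [L T^-2] = acceleration [L T^-2] ✓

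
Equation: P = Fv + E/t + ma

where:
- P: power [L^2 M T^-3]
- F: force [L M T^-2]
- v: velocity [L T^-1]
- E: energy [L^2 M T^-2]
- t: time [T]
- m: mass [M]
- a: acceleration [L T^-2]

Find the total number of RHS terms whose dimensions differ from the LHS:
1

LHS P: [L^2 M T^-3]
- Fv: [L^2 M T^-3] ✓
- E/t: [L^2 M T^-3] ✓
- ma: [L M T^-2] ✗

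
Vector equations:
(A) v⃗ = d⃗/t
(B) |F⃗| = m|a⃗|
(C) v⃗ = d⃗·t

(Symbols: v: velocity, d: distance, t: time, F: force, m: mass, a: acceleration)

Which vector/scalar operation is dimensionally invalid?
(C) v⃗ = d⃗·t

(A) v⃗ = d⃗/t: LHS [L T^-1], RHS [L T^-1] ✓ — displacement (vector) divided by time (scalar)
(B) |F⃗| = m|a⃗|: LHS [L M T^-2], RHS [L M T^-2] ✓ — magnitudes of vectors are scalars
(C) v⃗ = d⃗·t: LHS [L T^-1], RHS [L T] ✗ — velocity is displacement per time; should be d⃗/t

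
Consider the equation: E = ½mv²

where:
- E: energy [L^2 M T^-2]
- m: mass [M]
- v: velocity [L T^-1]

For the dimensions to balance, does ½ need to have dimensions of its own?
No

E has dimensions [L^2 M T^-2] and mv² already has dimensions [L^2 M T^-2], so the equation balances without ½ contributing any dimensions. ½ is a pure (dimensionless) number; changing or removing it would not affect dimensional consistency.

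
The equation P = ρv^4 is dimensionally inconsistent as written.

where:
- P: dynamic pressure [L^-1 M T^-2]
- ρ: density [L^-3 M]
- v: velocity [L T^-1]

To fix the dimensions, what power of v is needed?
The exponent of v should be 2: P = ρv^2

The LHS P has dimensions [L^-1 M T^-2]; v has dimensions [L T^-1].
As written, the RHS ρv^4 (exponent 4 on v) has dimensions [L M T^-4], which does not match.
With exponent 2, the RHS ρv^2 has dimensions [L^-1 M T^-2], matching the LHS.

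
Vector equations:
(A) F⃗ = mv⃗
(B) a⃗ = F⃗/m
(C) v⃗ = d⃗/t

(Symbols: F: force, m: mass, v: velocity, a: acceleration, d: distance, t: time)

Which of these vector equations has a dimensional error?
(A) F⃗ = mv⃗

(A) F⃗ = mv⃗: LHS [L M T^-2], RHS [L M T^-1] ✗ — mass times velocity is momentum, not force; should be ma⃗
(B) a⃗ = F⃗/m: LHS [L T^-2], RHS [L T^-2] ✓ — force (vector) divided by mass (scalar)
(C) v⃗ = d⃗/t: LHS [L T^-1], RHS [L T^-1] ✓ — displacement (vector) divided by time (scalar)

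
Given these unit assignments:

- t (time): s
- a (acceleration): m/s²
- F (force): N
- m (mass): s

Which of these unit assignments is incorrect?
m

The variable m (mass) should have units kg, not s.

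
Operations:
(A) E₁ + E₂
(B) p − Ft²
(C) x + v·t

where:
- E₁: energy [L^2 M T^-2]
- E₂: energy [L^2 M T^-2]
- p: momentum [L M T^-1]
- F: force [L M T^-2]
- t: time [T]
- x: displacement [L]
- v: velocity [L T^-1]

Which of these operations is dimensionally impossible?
(B) p − Ft²

(A) E₁ + E₂: E₁ [L^2 M T^-2] and E₂ [L^2 M T^-2] — same dimensions ✓
(B) p − Ft²: p [L M T^-1] and Ft² [L M] — different dimensions cannot be added/subtracted ✗
(C) x + v·t: x [L] and v·t [L] — same dimensions ✓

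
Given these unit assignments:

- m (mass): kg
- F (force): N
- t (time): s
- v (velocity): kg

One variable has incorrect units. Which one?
v

The variable v (velocity) should have units m/s, not kg.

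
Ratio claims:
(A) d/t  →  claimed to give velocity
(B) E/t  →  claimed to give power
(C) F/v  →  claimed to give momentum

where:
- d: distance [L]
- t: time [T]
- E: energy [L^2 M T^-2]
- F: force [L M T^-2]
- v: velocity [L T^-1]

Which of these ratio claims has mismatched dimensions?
(C) F/v does not give momentum

(A) d/t: [L T^-1] = velocity [L T^-1] ✓
(B) E/t: [L^2 M T^-3] = power [L^2 M T^-3] ✓
(C) F/v: [M T^-1] ≠ momentum [L M T^-1] ✗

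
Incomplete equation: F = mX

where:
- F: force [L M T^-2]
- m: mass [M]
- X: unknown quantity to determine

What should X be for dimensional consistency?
X = a (acceleration), dimensions [L T^-2]

F has dimensions [L M T^-2]; the rest of the RHS (m) has dimensions [M].
So X must have dimensions [L T^-2] — X = a (acceleration).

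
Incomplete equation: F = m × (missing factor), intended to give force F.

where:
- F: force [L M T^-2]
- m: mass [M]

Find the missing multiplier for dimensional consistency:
a (acceleration), dimensions [L T^-2]

F has dimensions [L M T^-2] and m has dimensions [M].
The missing factor must have dimensions [L M T^-2] / [M] = [L T^-2], i.e. acceleration (a).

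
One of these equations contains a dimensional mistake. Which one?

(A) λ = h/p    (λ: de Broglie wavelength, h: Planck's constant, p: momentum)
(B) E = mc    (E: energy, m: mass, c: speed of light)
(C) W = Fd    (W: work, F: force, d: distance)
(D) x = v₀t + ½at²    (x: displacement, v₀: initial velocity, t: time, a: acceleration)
(B) E = mc

The equation (B) E = mc is dimensionally incorrect.

LHS (E): [L^2 M T^-2]
RHS (mc): [L M T^-1] ✗

The dimensions do not match. The other three equations balance.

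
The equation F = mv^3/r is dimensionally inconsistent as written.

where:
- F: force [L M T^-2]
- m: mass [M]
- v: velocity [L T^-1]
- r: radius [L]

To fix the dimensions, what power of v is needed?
The exponent of v should be 2: F = mv^2/r

The LHS F has dimensions [L M T^-2]; v has dimensions [L T^-1].
As written, the RHS mv^3/r (exponent 3 on v) has dimensions [L^2 M T^-3], which does not match.
With exponent 2, the RHS mv^2/r has dimensions [L M T^-2], matching the LHS.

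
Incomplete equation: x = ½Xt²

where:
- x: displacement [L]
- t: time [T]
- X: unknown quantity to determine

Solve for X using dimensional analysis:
X = a (acceleration), dimensions [L T^-2]

x has dimensions [L]; the rest of the RHS (½ t²) has dimensions [T^2].
So X must have dimensions [L T^-2] — X = a (acceleration).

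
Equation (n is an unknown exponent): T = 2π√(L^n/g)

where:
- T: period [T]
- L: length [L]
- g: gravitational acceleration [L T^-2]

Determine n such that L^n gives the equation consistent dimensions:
n = 1

T has dimensions [T]; L has dimensions [L].
With n = 1: 2π√(L^1/g) has dimensions [T], matching the LHS ✓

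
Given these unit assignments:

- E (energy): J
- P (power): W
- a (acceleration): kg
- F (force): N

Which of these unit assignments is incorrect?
a

The variable a (acceleration) should have units m/s², not kg.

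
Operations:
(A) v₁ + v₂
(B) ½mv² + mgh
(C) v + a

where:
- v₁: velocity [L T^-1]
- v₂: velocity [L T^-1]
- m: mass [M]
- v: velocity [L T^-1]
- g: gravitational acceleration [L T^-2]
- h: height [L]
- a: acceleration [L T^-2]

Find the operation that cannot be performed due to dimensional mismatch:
(C) v + a

(A) v₁ + v₂: v₁ [L T^-1] and v₂ [L T^-1] — same dimensions ✓
(B) ½mv² + mgh: ½mv² [L^2 M T^-2] and mgh [L^2 M T^-2] — same dimensions ✓
(C) v + a: v [L T^-1] and a [L T^-2] — different dimensions cannot be added/subtracted ✗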